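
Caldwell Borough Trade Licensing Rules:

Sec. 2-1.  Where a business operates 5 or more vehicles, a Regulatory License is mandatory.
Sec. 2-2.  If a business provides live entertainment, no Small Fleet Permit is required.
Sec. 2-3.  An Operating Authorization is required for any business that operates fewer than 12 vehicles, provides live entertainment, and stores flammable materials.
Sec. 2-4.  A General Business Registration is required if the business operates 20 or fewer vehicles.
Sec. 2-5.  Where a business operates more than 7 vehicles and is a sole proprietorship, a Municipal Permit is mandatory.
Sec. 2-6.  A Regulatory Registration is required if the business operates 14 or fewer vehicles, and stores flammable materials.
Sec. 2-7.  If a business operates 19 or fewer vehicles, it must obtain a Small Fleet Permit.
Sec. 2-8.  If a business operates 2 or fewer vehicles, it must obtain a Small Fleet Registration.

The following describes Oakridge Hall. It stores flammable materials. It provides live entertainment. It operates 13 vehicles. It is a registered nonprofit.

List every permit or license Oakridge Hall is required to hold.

Sec. 2-1. vehicles 13 ≥ 5 → Regulatory License required.
Sec. 2-2. provides live entertainment → exempt from Small Fleet Permit.
Sec. 2-3. vehicles 13 ≥ 12; provides live entertainment; stores flammable materials → Operating Authorization not required.
Sec. 2-4. vehicles 13 ≤ 20 → General Business Registration required.
Sec. 2-5. vehicles 13 > 7; is a registered nonprofit (not: is a sole proprietorship) → Municipal Permit not required.
Sec. 2-6. vehicles 13 ≤ 14; stores flammable materials → Regulatory Registration required.
Sec. 2-7. vehicles 13 ≤ 19 → Small Fleet Permit required.
Sec. 2-8. vehicles 13 > 2 → Small Fleet Registration not required.

General Business Registration, Regulatory License, Regulatory Registration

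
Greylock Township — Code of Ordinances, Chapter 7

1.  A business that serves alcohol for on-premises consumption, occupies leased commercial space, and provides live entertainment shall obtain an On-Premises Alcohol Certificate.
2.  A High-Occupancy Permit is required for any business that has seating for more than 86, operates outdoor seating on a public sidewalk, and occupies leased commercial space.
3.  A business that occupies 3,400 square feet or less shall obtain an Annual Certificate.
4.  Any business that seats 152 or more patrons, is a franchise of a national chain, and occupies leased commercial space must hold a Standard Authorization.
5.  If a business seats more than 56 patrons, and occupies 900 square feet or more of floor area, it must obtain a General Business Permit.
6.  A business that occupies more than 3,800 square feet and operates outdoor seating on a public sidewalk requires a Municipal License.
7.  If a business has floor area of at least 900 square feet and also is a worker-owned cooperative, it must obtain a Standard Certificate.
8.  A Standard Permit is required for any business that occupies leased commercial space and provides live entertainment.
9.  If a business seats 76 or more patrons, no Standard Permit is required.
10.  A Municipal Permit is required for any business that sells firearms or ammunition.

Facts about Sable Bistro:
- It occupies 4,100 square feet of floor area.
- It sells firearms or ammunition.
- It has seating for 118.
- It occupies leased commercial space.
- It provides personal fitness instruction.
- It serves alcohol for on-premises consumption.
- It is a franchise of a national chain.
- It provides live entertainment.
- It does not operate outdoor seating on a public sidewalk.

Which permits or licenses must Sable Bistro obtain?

1. serves alcohol for on-premises consumption; occupies leased commercial space; provides live entertainment → On-Premises Alcohol Certificate required.
2. seating 118 > 86; does not operate outdoor seating on a public sidewalk; occupies leased commercial space → High-Occupancy Permit not required.
3. floor area 4,100 square feet > 3,400 square feet → Annual Certificate not required.
4. seating 118 < 152; is a franchise of a national chain; occupies leased commercial space → Standard Authorization not required.
5. seating 118 > 56; floor area 4,100 square feet ≥ 900 square feet → General Business Permit required.
6. floor area 4,100 square feet > 3,800 square feet; does not operate outdoor seating on a public sidewalk → Municipal License not required.
7. floor area 4,100 square feet ≥ 900 square feet; is a franchise of a national chain (not: is a worker-owned cooperative) → Standard Certificate not required.
8. occupies leased commercial space; provides live entertainment → Standard Permit required.
9. seating 118 ≥ 76 → exempt from Standard Permit.
10. sells firearms or ammunition → Municipal Permit required.

General Business Permit, Municipal Permit, On-Premises Alcohol Certificate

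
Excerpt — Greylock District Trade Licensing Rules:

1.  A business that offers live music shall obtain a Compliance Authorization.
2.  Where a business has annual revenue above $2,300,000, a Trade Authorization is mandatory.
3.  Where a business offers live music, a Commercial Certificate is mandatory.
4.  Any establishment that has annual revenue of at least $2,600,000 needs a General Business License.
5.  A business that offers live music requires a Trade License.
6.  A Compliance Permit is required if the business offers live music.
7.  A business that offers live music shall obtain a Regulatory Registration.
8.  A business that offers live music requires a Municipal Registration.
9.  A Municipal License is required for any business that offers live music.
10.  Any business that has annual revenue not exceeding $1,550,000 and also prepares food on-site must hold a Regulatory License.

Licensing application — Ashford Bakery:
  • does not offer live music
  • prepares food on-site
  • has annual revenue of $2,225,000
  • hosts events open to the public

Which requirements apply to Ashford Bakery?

None

1. does not offer live music → Compliance Authorization not required.
2. revenue $2,225,000 ≤ $2,300,000 → Trade Authorization not required.
3. does not offer live music → Commercial Certificate not required.
4. revenue $2,225,000 < $2,600,000 → General Business License not required.
5. does not offer live music → Trade License not required.
6. does not offer live music → Compliance Permit not required.
7. does not offer live music → Regulatory Registration not required.
8. does not offer live music → Municipal Registration not required.
9. does not offer live music → Municipal License not required.
10. revenue $2,225,000 > $1,550,000; prepares food on-site → Regulatory License not required.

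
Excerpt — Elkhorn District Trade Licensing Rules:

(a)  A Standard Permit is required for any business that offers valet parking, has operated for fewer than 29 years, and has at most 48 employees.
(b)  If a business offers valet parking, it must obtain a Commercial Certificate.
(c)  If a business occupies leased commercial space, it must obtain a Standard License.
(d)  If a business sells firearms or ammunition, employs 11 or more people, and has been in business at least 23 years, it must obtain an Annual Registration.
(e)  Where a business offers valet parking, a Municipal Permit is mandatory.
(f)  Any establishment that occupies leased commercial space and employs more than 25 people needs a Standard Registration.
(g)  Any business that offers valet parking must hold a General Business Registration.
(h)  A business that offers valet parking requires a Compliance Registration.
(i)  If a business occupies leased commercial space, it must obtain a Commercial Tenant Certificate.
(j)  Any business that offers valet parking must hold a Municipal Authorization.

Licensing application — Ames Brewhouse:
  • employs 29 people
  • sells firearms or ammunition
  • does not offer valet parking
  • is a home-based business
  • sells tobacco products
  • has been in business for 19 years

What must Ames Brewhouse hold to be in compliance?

None

(a) does not offer valet parking; years in business 19 < 29; employees 29 ≤ 48 → Standard Permit not required.
(b) does not offer valet parking → Commercial Certificate not required.
(c) is a home-based business (not: occupies leased commercial space) → Standard License not required.
(d) sells firearms or ammunition; employees 29 ≥ 11; years in business 19 < 23 → Annual Registration not required.
(e) does not offer valet parking → Municipal Permit not required.
(f) is a home-based business (not: occupies leased commercial space); employees 29 > 25 → Standard Registration not required.
(g) does not offer valet parking → General Business Registration not required.
(h) does not offer valet parking → Compliance Registration not required.
(i) is a home-based business (not: occupies leased commercial space) → Commercial Tenant Certificate not required.
(j) does not offer valet parking → Municipal Authorization not required.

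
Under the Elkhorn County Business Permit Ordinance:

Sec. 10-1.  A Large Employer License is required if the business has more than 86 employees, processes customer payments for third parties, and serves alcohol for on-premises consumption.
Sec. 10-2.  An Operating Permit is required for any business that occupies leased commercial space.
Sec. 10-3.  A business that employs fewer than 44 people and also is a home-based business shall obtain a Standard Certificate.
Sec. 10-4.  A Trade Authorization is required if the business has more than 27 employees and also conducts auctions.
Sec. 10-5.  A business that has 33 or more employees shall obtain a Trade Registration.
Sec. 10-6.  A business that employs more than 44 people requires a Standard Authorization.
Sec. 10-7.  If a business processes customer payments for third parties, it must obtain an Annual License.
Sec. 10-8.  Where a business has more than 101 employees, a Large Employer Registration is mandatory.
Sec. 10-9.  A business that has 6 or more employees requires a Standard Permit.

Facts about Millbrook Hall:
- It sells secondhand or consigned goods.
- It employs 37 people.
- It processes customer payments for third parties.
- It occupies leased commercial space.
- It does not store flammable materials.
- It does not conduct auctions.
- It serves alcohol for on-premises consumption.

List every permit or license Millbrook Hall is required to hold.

Annual License, Operating Permit, Standard Permit, Trade Registration

Sec. 10-1. employees 37 ≤ 86; processes customer payments for third parties; serves alcohol for on-premises consumption → Large Employer License not required.
Sec. 10-2. occupies leased commercial space → Operating Permit required.
Sec. 10-3. employees 37 < 44; occupies leased commercial space (not: is a home-based business) → Standard Certificate not required.
Sec. 10-4. employees 37 > 27; does not conduct auctions → Trade Authorization not required.
Sec. 10-5. employees 37 ≥ 33 → Trade Registration required.
Sec. 10-6. employees 37 ≤ 44 → Standard Authorization not required.
Sec. 10-7. processes customer payments for third parties → Annual License required.
Sec. 10-8. employees 37 ≤ 101 → Large Employer Registration not required.
Sec. 10-9. employees 37 ≥ 6 → Standard Permit required.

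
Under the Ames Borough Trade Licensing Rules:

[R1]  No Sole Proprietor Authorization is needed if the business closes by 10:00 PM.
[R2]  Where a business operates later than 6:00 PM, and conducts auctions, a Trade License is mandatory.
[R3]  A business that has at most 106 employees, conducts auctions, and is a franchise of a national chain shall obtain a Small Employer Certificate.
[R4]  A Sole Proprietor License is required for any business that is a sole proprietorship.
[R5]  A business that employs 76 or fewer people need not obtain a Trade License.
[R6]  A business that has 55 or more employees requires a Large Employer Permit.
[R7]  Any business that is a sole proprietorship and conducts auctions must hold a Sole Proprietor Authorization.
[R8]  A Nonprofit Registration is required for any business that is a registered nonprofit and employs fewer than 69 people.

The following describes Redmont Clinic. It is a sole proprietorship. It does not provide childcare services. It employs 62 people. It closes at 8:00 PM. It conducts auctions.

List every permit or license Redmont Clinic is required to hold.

[R1] closes 8:00 PM, at/before 10:00 PM → exempt from Sole Proprietor Authorization.
[R2] closes 8:00 PM, after 6:00 PM; conducts auctions → Trade License required.
[R3] employees 62 ≤ 106; conducts auctions; is a sole proprietorship (not: is a franchise of a national chain) → Small Employer Certificate not required.
[R4] is a sole proprietorship → Sole Proprietor License required.
[R5] employees 62 ≤ 76 → exempt from Trade License.
[R6] employees 62 ≥ 55 → Large Employer Permit required.
[R7] is a sole proprietorship; conducts auctions → Sole Proprietor Authorization required.
[R8] is a sole proprietorship (not: is a registered nonprofit); employees 62 < 69 → Nonprofit Registration not required.

Large Employer Permit, Sole Proprietor License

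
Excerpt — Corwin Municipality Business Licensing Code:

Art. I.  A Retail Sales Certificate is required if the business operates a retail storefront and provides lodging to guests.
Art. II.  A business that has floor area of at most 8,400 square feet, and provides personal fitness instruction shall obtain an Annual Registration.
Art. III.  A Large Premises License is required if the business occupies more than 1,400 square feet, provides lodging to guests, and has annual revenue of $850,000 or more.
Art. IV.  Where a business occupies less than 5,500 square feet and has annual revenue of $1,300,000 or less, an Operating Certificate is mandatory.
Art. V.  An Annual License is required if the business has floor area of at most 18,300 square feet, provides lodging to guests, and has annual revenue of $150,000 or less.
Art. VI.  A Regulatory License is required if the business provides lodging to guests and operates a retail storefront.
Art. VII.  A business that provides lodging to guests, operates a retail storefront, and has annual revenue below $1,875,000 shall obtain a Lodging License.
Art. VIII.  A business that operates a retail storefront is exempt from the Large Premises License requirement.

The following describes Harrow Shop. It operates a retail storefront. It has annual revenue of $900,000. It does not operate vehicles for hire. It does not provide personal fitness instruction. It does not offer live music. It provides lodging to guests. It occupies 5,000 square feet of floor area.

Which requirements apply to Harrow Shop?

Art. I. operates a retail storefront; provides lodging to guests → Retail Sales Certificate required.
Art. II. floor area 5,000 square feet ≤ 8,400 square feet; does not provide personal fitness instruction → Annual Registration not required.
Art. III. floor area 5,000 square feet > 1,400 square feet; provides lodging to guests; revenue $900,000 ≥ $850,000 → Large Premises License required.
Art. IV. floor area 5,000 square feet < 5,500 square feet; revenue $900,000 ≤ $1,300,000 → Operating Certificate required.
Art. V. floor area 5,000 square feet ≤ 18,300 square feet; provides lodging to guests; revenue $900,000 > $150,000 → Annual License not required.
Art. VI. provides lodging to guests; operates a retail storefront → Regulatory License required.
Art. VII. provides lodging to guests; operates a retail storefront; revenue $900,000 < $1,875,000 → Lodging License required.
Art. VIII. operates a retail storefront → exempt from Large Premises License.

Lodging License, Operating Certificate, Regulatory License, Retail Sales Certificate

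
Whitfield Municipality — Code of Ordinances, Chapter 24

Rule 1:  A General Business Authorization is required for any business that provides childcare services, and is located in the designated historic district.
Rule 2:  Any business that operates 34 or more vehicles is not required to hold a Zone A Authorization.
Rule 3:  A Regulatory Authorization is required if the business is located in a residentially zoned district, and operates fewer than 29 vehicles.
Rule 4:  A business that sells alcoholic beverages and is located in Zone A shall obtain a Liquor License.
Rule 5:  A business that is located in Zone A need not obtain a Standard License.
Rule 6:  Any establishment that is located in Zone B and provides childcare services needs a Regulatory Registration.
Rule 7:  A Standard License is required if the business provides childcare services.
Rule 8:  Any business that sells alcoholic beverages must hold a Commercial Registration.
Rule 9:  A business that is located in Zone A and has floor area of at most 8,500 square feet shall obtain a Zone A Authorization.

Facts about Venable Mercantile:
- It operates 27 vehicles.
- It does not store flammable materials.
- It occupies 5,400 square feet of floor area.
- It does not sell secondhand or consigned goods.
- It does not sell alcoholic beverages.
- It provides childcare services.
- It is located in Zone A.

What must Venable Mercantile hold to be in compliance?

Zone A Authorization

Rule 1: provides childcare services; is located in Zone A (not: is located in the designated historic district) → General Business Authorization not required.
Rule 2: vehicles 27 < 34 → Zone A Authorization exemption does not apply.
Rule 3: is located in Zone A (not: is located in a residentially zoned district); vehicles 27 < 29 → Regulatory Authorization not required.
Rule 4: does not sell alcoholic beverages; is located in Zone A → Liquor License not required.
Rule 5: is located in Zone A → exempt from Standard License.
Rule 6: is located in Zone A (not: is located in Zone B); provides childcare services → Regulatory Registration not required.
Rule 7: provides childcare services → Standard License required.
Rule 8: does not sell alcoholic beverages → Commercial Registration not required.
Rule 9: is located in Zone A; floor area 5,400 square feet ≤ 8,500 square feet → Zone A Authorization required.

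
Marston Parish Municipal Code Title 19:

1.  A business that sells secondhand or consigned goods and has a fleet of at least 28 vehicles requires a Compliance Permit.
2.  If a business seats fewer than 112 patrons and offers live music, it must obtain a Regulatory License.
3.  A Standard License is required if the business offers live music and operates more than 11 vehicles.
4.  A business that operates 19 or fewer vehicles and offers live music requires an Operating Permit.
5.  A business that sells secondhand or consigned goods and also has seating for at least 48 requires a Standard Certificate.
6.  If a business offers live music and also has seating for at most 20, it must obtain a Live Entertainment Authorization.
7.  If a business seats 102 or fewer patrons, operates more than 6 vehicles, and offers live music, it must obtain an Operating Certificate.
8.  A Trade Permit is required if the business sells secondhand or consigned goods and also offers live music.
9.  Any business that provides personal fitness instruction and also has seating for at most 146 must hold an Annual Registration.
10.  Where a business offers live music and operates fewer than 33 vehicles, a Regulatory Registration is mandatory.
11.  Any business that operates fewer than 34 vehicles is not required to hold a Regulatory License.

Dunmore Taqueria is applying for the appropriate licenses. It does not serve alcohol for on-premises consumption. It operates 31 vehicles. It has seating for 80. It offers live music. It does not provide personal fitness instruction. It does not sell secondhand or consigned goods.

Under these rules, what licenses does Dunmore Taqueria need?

1. does not sell secondhand or consigned goods; vehicles 31 ≥ 28 → Compliance Permit not required.
2. seating 80 < 112; offers live music → Regulatory License required.
3. offers live music; vehicles 31 > 11 → Standard License required.
4. vehicles 31 > 19; offers live music → Operating Permit not required.
5. does not sell secondhand or consigned goods; seating 80 ≥ 48 → Standard Certificate not required.
6. offers live music; seating 80 > 20 → Live Entertainment Authorization not required.
7. seating 80 ≤ 102; vehicles 31 > 6; offers live music → Operating Certificate required.
8. does not sell secondhand or consigned goods; offers live music → Trade Permit not required.
9. does not provide personal fitness instruction; seating 80 ≤ 146 → Annual Registration not required.
10. offers live music; vehicles 31 < 33 → Regulatory Registration required.
11. vehicles 31 < 34 → exempt from Regulatory License.

Operating Certificate, Regulatory Registration, Standard License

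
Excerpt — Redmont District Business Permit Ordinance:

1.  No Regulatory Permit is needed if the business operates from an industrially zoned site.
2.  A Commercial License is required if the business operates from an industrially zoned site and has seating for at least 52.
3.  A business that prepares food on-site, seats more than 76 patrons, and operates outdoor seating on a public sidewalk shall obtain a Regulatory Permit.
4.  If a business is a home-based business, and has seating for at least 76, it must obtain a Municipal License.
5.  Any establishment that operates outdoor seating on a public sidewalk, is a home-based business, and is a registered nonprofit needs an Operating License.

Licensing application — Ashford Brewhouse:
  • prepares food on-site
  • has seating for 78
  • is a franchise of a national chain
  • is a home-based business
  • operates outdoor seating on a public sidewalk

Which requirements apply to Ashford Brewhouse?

Municipal License, Regulatory Permit

1. is a home-based business (not: operates from an industrially zoned site) → Regulatory Permit exemption does not apply.
2. is a home-based business (not: operates from an industrially zoned site); seating 78 ≥ 52 → Commercial License not required.
3. prepares food on-site; seating 78 > 76; operates outdoor seating on a public sidewalk → Regulatory Permit required.
4. is a home-based business; seating 78 ≥ 76 → Municipal License required.
5. operates outdoor seating on a public sidewalk; is a home-based business; is a franchise of a national chain (not: is a registered nonprofit) → Operating License not required.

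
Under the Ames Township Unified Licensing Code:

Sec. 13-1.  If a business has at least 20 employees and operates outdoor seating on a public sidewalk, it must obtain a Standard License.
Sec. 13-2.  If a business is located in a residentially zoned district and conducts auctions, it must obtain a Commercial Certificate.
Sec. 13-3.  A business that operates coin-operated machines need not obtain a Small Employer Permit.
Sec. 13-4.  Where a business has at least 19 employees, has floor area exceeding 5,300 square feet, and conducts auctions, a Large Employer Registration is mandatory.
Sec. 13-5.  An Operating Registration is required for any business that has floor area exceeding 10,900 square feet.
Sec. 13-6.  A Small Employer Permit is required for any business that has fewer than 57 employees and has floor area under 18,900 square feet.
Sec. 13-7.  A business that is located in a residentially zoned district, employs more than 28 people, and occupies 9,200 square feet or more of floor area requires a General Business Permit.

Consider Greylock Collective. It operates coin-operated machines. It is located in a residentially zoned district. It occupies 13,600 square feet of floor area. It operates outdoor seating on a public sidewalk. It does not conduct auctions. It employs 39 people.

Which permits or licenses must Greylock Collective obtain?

General Business Permit, Operating Registration, Standard License

Sec. 13-1. employees 39 ≥ 20; operates outdoor seating on a public sidewalk → Standard License required.
Sec. 13-2. is located in a residentially zoned district; does not conduct auctions → Commercial Certificate not required.
Sec. 13-3. operates coin-operated machines → exempt from Small Employer Permit.
Sec. 13-4. employees 39 ≥ 19; floor area 13,600 square feet > 5,300 square feet; does not conduct auctions → Large Employer Registration not required.
Sec. 13-5. floor area 13,600 square feet > 10,900 square feet → Operating Registration required.
Sec. 13-6. employees 39 < 57; floor area 13,600 square feet < 18,900 square feet → Small Employer Permit required.
Sec. 13-7. is located in a residentially zoned district; employees 39 > 28; floor area 13,600 square feet ≥ 9,200 square feet → General Business Permit required.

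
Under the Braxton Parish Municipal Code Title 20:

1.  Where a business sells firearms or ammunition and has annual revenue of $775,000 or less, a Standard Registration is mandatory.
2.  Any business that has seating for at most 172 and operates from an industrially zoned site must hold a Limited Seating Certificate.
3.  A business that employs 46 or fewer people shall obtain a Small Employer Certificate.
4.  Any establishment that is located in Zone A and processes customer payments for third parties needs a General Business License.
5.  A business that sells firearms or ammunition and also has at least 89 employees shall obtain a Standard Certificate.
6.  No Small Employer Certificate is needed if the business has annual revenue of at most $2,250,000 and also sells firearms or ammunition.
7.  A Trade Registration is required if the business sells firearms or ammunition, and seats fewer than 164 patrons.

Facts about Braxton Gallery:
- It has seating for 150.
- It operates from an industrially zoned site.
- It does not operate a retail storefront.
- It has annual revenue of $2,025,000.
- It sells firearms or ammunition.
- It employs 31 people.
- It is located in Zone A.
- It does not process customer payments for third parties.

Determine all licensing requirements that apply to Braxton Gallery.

1. sells firearms or ammunition; revenue $2,025,000 > $775,000 → Standard Registration not required.
2. seating 150 ≤ 172; operates from an industrially zoned site → Limited Seating Certificate required.
3. employees 31 ≤ 46 → Small Employer Certificate required.
4. is located in Zone A; does not process customer payments for third parties → General Business License not required.
5. sells firearms or ammunition; employees 31 < 89 → Standard Certificate not required.
6. revenue $2,025,000 ≤ $2,250,000; sells firearms or ammunition → exempt from Small Employer Certificate.
7. sells firearms or ammunition; seating 150 < 164 → Trade Registration required.

Limited Seating Certificate, Trade Registration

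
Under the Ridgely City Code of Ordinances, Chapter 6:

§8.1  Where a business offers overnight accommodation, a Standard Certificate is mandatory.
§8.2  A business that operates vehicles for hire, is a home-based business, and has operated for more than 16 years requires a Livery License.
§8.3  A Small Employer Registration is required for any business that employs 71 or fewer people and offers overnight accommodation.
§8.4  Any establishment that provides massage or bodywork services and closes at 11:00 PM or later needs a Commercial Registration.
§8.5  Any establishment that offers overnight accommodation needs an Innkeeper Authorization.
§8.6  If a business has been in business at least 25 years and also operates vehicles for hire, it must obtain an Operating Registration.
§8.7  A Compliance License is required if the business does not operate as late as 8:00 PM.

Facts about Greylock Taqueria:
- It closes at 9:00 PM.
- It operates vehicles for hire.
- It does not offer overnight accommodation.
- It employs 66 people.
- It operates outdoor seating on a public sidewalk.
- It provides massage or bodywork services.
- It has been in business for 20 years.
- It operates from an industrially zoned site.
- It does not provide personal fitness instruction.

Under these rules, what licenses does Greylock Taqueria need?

§8.1 does not offer overnight accommodation → Standard Certificate not required.
§8.2 operates vehicles for hire; operates from an industrially zoned site (not: is a home-based business); years in business 20 > 16 → Livery License not required.
§8.3 employees 66 ≤ 71; does not offer overnight accommodation → Small Employer Registration not required.
§8.4 provides massage or bodywork services; closes 9:00 PM, at/before 11:00 PM → Commercial Registration not required.
§8.5 does not offer overnight accommodation → Innkeeper Authorization not required.
§8.6 years in business 20 < 25; operates vehicles for hire → Operating Registration not required.
§8.7 closes 9:00 PM, after 8:00 PM → Compliance License not required.

None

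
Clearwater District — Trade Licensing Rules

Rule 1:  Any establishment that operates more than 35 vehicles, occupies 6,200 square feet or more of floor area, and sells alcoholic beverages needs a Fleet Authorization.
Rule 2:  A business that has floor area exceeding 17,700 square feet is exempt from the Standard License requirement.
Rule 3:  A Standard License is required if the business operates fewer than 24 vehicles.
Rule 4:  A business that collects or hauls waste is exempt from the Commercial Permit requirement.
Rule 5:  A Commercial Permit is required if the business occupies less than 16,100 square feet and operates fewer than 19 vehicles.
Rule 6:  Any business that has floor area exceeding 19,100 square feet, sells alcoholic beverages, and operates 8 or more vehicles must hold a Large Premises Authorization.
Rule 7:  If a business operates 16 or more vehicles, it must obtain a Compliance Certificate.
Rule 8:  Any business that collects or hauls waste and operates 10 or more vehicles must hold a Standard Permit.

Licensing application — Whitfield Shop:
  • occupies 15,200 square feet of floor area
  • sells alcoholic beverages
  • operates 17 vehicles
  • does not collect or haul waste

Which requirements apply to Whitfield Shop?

Rule 1: vehicles 17 ≤ 35; floor area 15,200 square feet ≥ 6,200 square feet; sells alcoholic beverages → Fleet Authorization not required.
Rule 2: floor area 15,200 square feet ≤ 17,700 square feet → Standard License exemption does not apply.
Rule 3: vehicles 17 < 24 → Standard License required.
Rule 4: does not collect or haul waste → Commercial Permit exemption does not apply.
Rule 5: floor area 15,200 square feet < 16,100 square feet; vehicles 17 < 19 → Commercial Permit required.
Rule 6: floor area 15,200 square feet ≤ 19,100 square feet; sells alcoholic beverages; vehicles 17 ≥ 8 → Large Premises Authorization not required.
Rule 7: vehicles 17 ≥ 16 → Compliance Certificate required.
Rule 8: does not collect or haul waste; vehicles 17 ≥ 10 → Standard Permit not required.

Commercial Permit, Compliance Certificate, Standard License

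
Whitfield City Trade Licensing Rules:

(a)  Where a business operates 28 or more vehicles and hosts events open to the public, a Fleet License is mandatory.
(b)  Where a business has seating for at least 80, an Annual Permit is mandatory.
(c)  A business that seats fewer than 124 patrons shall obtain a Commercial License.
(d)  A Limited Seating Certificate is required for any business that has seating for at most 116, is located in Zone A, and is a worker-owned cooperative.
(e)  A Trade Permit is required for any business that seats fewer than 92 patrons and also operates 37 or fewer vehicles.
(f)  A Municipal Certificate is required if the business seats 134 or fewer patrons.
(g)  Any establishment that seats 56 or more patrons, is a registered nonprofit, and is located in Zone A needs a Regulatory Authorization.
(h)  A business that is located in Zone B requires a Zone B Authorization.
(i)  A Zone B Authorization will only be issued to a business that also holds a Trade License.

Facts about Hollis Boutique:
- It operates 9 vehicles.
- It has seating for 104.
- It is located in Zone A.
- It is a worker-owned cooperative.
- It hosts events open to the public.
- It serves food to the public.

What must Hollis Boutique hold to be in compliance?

Annual Permit, Commercial License, Limited Seating Certificate, Municipal Certificate

(a) vehicles 9 < 28; hosts events open to the public → Fleet License not required.
(b) seating 104 ≥ 80 → Annual Permit required.
(c) seating 104 < 124 → Commercial License required.
(d) seating 104 ≤ 116; is located in Zone A; is a worker-owned cooperative → Limited Seating Certificate required.
(e) seating 104 ≥ 92; vehicles 9 ≤ 37 → Trade Permit not required.
(f) seating 104 ≤ 134 → Municipal Certificate required.
(g) seating 104 ≥ 56; is a worker-owned cooperative (not: is a registered nonprofit); is located in Zone A → Regulatory Authorization not required.
(h) is located in Zone A (not: is located in Zone B) → Zone B Authorization not required.
(i) Zone B Authorization is not required → no effect.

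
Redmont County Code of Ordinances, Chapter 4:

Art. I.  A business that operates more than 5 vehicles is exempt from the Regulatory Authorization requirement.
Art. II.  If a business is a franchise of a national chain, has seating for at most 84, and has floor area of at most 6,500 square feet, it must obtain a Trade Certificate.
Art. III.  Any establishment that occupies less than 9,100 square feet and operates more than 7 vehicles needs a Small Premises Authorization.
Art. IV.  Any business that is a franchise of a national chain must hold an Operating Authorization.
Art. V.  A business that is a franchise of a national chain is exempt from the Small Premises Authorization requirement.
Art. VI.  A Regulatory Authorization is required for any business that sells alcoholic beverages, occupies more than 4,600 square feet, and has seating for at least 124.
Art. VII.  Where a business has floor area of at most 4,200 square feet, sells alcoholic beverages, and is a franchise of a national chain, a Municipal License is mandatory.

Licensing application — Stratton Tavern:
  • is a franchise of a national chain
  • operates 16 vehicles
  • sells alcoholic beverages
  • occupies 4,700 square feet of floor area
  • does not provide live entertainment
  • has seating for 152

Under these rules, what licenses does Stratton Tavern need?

Operating Authorization

Art. I. vehicles 16 > 5 → exempt from Regulatory Authorization.
Art. II. is a franchise of a national chain; seating 152 > 84; floor area 4,700 square feet ≤ 6,500 square feet → Trade Certificate not required.
Art. III. floor area 4,700 square feet < 9,100 square feet; vehicles 16 > 7 → Small Premises Authorization required.
Art. IV. is a franchise of a national chain → Operating Authorization required.
Art. V. is a franchise of a national chain → exempt from Small Premises Authorization.
Art. VI. sells alcoholic beverages; floor area 4,700 square feet > 4,600 square feet; seating 152 ≥ 124 → Regulatory Authorization required.
Art. VII. floor area 4,700 square feet > 4,200 square feet; sells alcoholic beverages; is a franchise of a national chain → Municipal License not required.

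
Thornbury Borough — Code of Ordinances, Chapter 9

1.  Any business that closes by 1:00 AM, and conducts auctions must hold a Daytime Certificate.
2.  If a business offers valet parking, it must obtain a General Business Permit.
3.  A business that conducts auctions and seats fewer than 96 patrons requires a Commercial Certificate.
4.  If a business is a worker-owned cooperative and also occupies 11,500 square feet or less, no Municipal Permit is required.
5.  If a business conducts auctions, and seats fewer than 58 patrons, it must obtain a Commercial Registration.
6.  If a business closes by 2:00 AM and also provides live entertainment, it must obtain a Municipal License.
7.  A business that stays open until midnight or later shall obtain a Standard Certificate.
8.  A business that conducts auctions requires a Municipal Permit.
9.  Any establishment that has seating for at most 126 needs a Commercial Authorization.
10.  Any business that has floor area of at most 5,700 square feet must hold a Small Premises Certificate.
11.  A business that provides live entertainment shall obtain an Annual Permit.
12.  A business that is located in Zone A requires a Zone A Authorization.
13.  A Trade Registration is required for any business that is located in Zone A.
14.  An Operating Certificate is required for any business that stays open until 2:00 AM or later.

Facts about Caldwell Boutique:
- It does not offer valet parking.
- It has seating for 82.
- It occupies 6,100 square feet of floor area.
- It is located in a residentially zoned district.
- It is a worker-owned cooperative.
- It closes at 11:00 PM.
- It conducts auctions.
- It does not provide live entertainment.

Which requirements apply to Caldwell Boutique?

Commercial Authorization, Commercial Certificate, Daytime Certificate

1. closes 11:00 PM, at/before 1:00 AM; conducts auctions → Daytime Certificate required.
2. does not offer valet parking → General Business Permit not required.
3. conducts auctions; seating 82 < 96 → Commercial Certificate required.
4. is a worker-owned cooperative; floor area 6,100 square feet ≤ 11,500 square feet → exempt from Municipal Permit.
5. conducts auctions; seating 82 ≥ 58 → Commercial Registration not required.
6. closes 11:00 PM, at/before 2:00 AM; does not provide live entertainment → Municipal License not required.
7. closes 11:00 PM, at/before midnight → Standard Certificate not required.
8. conducts auctions → Municipal Permit required.
9. seating 82 ≤ 126 → Commercial Authorization required.
10. floor area 6,100 square feet > 5,700 square feet → Small Premises Certificate not required.
11. does not provide live entertainment → Annual Permit not required.
12. is located in a residentially zoned district (not: is located in Zone A) → Zone A Authorization not required.
13. is located in a residentially zoned district (not: is located in Zone A) → Trade Registration not required.
14. closes 11:00 PM, at/before 2:00 AM → Operating Certificate not required.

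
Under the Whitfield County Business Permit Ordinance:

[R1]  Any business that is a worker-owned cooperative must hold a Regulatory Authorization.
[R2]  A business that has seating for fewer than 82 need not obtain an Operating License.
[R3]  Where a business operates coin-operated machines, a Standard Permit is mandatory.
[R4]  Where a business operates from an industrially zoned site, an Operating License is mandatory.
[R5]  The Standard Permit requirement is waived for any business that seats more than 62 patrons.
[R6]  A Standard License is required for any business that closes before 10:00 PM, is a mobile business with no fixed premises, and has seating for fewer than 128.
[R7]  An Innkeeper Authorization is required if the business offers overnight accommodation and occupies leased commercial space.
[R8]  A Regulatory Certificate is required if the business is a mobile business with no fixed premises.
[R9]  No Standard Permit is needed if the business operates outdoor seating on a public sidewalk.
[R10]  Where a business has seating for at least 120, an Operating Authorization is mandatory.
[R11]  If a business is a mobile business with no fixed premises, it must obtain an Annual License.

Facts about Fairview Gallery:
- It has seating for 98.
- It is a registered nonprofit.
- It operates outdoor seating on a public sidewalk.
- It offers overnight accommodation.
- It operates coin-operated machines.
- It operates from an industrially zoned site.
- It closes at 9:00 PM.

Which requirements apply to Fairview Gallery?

Operating License

[R1] is a registered nonprofit (not: is a worker-owned cooperative) → Regulatory Authorization not required.
[R2] seating 98 ≥ 82 → Operating License exemption does not apply.
[R3] operates coin-operated machines → Standard Permit required.
[R4] operates from an industrially zoned site → Operating License required.
[R5] seating 98 > 62 → exempt from Standard Permit.
[R6] closes 9:00 PM, at/before 10:00 PM; operates from an industrially zoned site (not: is a mobile business with no fixed premises); seating 98 < 128 → Standard License not required.
[R7] offers overnight accommodation; operates from an industrially zoned site (not: occupies leased commercial space) → Innkeeper Authorization not required.
[R8] operates from an industrially zoned site (not: is a mobile business with no fixed premises) → Regulatory Certificate not required.
[R9] operates outdoor seating on a public sidewalk → exempt from Standard Permit.
[R10] seating 98 < 120 → Operating Authorization not required.
[R11] operates from an industrially zoned site (not: is a mobile business with no fixed premises) → Annual License not required.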